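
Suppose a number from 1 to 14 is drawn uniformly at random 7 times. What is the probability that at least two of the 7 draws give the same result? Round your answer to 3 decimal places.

0.836

P(all 7 different) = 14/14 · 13/14 · ··· · 8/14 ≈ 0.164.
P(at least two equal) = 1 − 0.164 = 0.836.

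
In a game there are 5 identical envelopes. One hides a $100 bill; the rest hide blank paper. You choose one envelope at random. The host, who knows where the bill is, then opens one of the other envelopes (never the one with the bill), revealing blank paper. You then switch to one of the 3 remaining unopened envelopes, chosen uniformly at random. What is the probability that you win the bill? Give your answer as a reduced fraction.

Your original envelope holds the bill with probability 1/5, so the other 4 collectively hold it with probability 4/5.
The host can always find an empty envelope to open, so this doesn't change that 4/5; it is now spread over the 3 remaining unopened envelopes.
P(win by switching) = (4/5) · (1/3) = 4/15.

4/15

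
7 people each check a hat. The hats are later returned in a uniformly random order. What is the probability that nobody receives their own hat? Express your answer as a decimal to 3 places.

This is the derangement probability: permutations of 7 with no fixed point.
D(7) = 7! · (1 − 1/1! + 1/2! − ··· + (−1)^7/7!) = 1854.
P = 1854/5040 = 103/280 ≈ 0.368.

0.368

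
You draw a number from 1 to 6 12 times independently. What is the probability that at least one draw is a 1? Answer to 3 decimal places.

P(no draw is a 1) = (5/6)^12 ≈ 0.112.
P(at least one) = 1 − 0.112 = 0.888.

0.888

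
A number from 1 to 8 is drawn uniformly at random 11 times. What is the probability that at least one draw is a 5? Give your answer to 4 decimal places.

0.7698

P(no draw is a 5) = (7/8)^11 ≈ 0.2302.
P(at least one) = 1 − 0.2302 = 0.7698.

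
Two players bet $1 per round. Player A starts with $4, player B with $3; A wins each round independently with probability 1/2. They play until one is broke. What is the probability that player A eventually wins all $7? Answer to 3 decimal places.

With a fair step, P(i) = ½P(i−1) + ½P(i+1) with P(0)=0, P(7)=1 has the linear solution P(i) = i/7.
P(4) = 4/7 ≈ 0.571.

0.571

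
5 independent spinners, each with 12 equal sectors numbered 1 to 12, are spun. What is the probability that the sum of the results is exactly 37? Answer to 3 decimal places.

There are 12^5 = 248832 equally likely outcomes.
The number of ordered 5-tuples from {1,…,12} summing to 37 is 10725.
P(sum = 37) = 10725/248832 = 3575/82944 ≈ 0.043.

0.043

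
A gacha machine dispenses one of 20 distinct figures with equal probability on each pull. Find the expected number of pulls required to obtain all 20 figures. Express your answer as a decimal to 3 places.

71.955

After i distinct types are collected, each trial gives a new one with probability (20−i)/20, so the expected wait for the next new type is 20/(20−i).
E = 20/20 + 20/19 + 20/18 + 20/17 + 20/16 + 20/15 + 20/14 + 20/13 + 20/12 + 20/11 + 20/10 + 20/9 + 20/8 + 20/7 + 20/6 + 20/5 + 20/4 + 20/3 + 20/2 + 20/1 = 279175675/3879876 ≈ 71.955.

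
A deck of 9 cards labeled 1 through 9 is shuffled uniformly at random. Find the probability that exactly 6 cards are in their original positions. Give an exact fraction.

Choose which 6 of the 9 are fixed: C(9,6) = 84 ways.
The remaining 3 must have no fixed point: D(3) = 2.
P = 84·2/362880 = 1/2160.

1/2160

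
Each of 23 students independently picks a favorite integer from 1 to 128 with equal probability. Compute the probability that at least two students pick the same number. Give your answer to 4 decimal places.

0.8780

It's easier to compute the probability that all 23 are distinct.
P(all distinct) = 128/128 · 127/128 · ··· · 106/128 ≈ 0.1220.
So the probability of at least one match is 1 − 0.1220 = 0.8780.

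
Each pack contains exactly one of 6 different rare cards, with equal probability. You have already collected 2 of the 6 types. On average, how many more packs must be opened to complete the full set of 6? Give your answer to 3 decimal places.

12.500

Starting from 2 distinct types, each trial gives a new one with probability (6−i)/6 when i types are held, so the wait for the next new type is 6/(6−i).
E = 6/4 + 6/3 + 6/2 + 6/1 = 25/2 ≈ 12.500.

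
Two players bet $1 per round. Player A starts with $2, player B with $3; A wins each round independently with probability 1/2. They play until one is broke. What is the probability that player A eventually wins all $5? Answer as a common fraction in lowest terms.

With a fair step, P(i) = ½P(i−1) + ½P(i+1) with P(0)=0, P(5)=1 has the linear solution P(i) = i/5.
P(2) = 2/5.

2/5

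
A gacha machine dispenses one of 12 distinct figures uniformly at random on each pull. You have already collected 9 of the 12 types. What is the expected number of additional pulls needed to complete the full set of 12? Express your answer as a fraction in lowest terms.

22

Starting from 9 distinct types, each trial gives a new one with probability (12−i)/12 when i types are held, so the wait for the next new type is 12/(12−i).
E = 12/3 + 12/2 + 12/1 = 22.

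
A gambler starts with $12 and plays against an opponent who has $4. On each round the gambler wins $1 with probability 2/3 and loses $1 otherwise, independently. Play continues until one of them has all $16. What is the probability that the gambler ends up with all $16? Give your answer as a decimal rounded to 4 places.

Let r = q/p = (1/3)/(2/3) = 1/2. The recurrence P(i) = p·P(i+1) + q·P(i−1) with P(0)=0, P(16)=1 gives P(i) = (1 − r^i)/(1 − r^16).
P(12) = (1 − (1/2)^12) / (1 − (1/2)^16) = 4368/4369 ≈ 0.9998.

0.9998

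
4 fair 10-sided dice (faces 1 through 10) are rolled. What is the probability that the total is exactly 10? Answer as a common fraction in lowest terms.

There are 10^4 = 10000 equally likely outcomes.
The number of ordered 4-tuples from {1,…,10} summing to 10 is 84.
P(sum = 10) = 84/10000 = 21/2500.

21/2500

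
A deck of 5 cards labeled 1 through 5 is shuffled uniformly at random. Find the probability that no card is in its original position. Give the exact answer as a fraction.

11/30

This is the derangement probability: permutations of 5 with no fixed point.
D(5) = 5! · (1 − 1/1! + 1/2! − ··· + (−1)^5/5!) = 44.
P = 44/120 = 11/30.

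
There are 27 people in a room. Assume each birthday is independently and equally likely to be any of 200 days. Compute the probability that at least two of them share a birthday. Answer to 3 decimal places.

0.841

It's easier to compute the probability that all 27 are distinct.
P(all distinct) = 200/200 · 199/200 · ··· · 174/200 ≈ 0.159.
So the probability of at least one match is 1 − 0.159 = 0.841.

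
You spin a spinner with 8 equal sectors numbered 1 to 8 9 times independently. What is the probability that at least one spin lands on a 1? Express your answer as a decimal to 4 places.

P(no spin lands on a 1) = (7/8)^9 ≈ 0.3007.
P(at least one) = 1 − 0.3007 = 0.6993.

0.6993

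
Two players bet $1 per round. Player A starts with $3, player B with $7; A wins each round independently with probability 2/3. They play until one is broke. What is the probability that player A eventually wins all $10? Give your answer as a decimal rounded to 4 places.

0.8759

Let r = q/p = (1/3)/(2/3) = 1/2. The recurrence P(i) = p·P(i+1) + q·P(i−1) with P(0)=0, P(10)=1 gives P(i) = (1 − r^i)/(1 − r^10).
P(3) = (1 − (1/2)^3) / (1 − (1/2)^10) = 896/1023 ≈ 0.8759.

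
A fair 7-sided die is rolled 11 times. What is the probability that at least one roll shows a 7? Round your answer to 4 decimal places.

0.8165

P(no roll shows a 7) = (6/7)^11 ≈ 0.1835.
P(at least one) = 1 − 0.1835 = 0.8165.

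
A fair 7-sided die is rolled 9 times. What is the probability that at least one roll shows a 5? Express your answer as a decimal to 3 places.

0.750

P(no roll shows a 5) = (6/7)^9 ≈ 0.250.
P(at least one) = 1 − 0.250 = 0.750.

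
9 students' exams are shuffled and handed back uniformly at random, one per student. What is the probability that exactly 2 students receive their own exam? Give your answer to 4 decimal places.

Choose which 2 of the 9 are fixed: C(9,2) = 36 ways.
The remaining 7 must have no fixed point: D(7) = 1854.
P = 36·1854/362880 = 103/560 ≈ 0.1839.

0.1839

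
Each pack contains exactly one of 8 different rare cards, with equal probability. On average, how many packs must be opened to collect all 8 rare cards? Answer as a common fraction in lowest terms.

After i distinct types are collected, each trial gives a new one with probability (8−i)/8, so the expected wait for the next new type is 8/(8−i).
E = 8/8 + 8/7 + 8/6 + 8/5 + 8/4 + 8/3 + 8/2 + 8/1 = 761/35.

761/35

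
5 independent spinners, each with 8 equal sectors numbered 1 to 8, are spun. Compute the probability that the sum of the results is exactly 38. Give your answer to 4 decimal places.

0.0005

There are 8^5 = 32768 equally likely outcomes.
The number of ordered 5-tuples from {1,…,8} summing to 38 is 15.
P(sum = 38) = 15/32768 ≈ 0.0005.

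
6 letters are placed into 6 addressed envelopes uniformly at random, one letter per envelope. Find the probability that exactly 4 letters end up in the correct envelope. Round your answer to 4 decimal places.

0.0208

Choose which 4 of the 6 are fixed: C(6,4) = 15 ways.
The remaining 2 must have no fixed point: D(2) = 1.
P = 15·1/720 = 1/48 ≈ 0.0208.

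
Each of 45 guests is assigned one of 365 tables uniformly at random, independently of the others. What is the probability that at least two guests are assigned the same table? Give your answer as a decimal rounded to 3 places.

0.941

It's easier to compute the probability that all 45 are distinct.
P(all distinct) = 365/365 · 364/365 · ··· · 321/365 ≈ 0.059.
So the probability of at least one match is 1 − 0.059 = 0.941.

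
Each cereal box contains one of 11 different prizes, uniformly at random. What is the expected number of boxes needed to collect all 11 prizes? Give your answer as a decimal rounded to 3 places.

After i distinct types are collected, each trial gives a new one with probability (11−i)/11, so the expected wait for the next new type is 11/(11−i).
E = 11/11 + 11/10 + 11/9 + 11/8 + 11/7 + 11/6 + 11/5 + 11/4 + 11/3 + 11/2 + 11/1 = 83711/2520 ≈ 33.219.

33.219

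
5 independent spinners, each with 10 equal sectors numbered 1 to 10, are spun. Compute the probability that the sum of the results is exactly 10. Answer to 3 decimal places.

There are 10^5 = 100000 equally likely outcomes.
The number of ordered 5-tuples from {1,…,10} summing to 10 is 126.
P(sum = 10) = 126/100000 = 63/50000 ≈ 0.001.

0.001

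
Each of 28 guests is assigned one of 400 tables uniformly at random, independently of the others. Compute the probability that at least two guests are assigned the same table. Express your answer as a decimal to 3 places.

It's easier to compute the probability that all 28 are distinct.
P(all distinct) = 400/400 · 399/400 · ··· · 373/400 ≈ 0.380.
So the probability of at least one match is 1 − 0.380 = 0.620.

0.620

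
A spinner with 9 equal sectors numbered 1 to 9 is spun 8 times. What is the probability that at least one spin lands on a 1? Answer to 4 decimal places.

P(no spin lands on a 1) = (8/9)^8 ≈ 0.3897.
P(at least one) = 1 − 0.3897 = 0.6103.

0.6103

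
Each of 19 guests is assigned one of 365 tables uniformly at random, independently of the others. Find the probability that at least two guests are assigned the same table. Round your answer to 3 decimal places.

It's easier to compute the probability that all 19 are distinct.
P(all distinct) = 365/365 · 364/365 · ··· · 347/365 ≈ 0.621.
So the probability of at least one match is 1 − 0.621 = 0.379.

0.379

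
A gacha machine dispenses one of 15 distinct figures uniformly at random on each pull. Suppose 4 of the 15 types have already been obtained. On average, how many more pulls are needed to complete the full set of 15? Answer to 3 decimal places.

45.298

Starting from 4 distinct types, each trial gives a new one with probability (15−i)/15 when i types are held, so the wait for the next new type is 15/(15−i).
E = 15/11 + 15/10 + 15/9 + 15/8 + 15/7 + 15/6 + 15/5 + 15/4 + 15/3 + 15/2 + 15/1 = 83711/1848 ≈ 45.298.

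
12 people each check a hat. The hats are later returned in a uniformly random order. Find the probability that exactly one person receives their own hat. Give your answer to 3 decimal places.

0.368

Choose which one is fixed: C(12,1) = 12 ways.
The remaining 11 must have no fixed point: D(11) = 14684570.
P = 12·14684570/479001600 = 1468457/3991680 ≈ 0.368.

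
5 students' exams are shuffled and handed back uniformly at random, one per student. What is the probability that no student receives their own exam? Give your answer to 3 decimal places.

0.367

This is the derangement probability: permutations of 5 with no fixed point.
D(5) = 5! · (1 − 1/1! + 1/2! − ··· + (−1)^5/5!) = 44.
P = 44/120 = 11/30 ≈ 0.367.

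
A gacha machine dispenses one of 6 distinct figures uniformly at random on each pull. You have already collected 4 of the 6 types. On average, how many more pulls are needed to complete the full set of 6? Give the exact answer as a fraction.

9

Starting from 4 distinct types, each trial gives a new one with probability (6−i)/6 when i types are held, so the wait for the next new type is 6/(6−i).
E = 6/2 + 6/1 = 9.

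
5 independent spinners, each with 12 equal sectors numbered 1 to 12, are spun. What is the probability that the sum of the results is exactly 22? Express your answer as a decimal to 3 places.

There are 12^5 = 248832 equally likely outcomes.
The number of ordered 5-tuples from {1,…,12} summing to 22 is 5355.
P(sum = 22) = 5355/248832 = 595/27648 ≈ 0.022.

0.022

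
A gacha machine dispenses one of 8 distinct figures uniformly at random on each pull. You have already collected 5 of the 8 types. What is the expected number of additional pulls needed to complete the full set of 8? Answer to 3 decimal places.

Starting from 5 distinct types, each trial gives a new one with probability (8−i)/8 when i types are held, so the wait for the next new type is 8/(8−i).
E = 8/3 + 8/2 + 8/1 = 44/3 ≈ 14.667.

14.667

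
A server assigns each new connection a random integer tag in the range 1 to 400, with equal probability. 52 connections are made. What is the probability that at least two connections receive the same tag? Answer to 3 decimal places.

0.969

It's easier to compute the probability that all 52 are distinct.
P(all distinct) = 400/400 · 399/400 · ··· · 349/400 ≈ 0.031.
So the probability of at least one match is 1 − 0.031 = 0.969.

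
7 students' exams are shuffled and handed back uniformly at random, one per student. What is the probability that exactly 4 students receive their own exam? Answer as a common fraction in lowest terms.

Choose which 4 of the 7 are fixed: C(7,4) = 35 ways.
The remaining 3 must have no fixed point: D(3) = 2.
P = 35·2/5040 = 1/72.

1/72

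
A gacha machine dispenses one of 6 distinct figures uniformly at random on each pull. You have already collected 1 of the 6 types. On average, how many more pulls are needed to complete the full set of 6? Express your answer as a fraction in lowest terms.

137/10

Starting from 1 distinct type, each trial gives a new one with probability (6−i)/6 when i types are held, so the wait for the next new type is 6/(6−i).
E = 6/5 + 6/4 + 6/3 + 6/2 + 6/1 = 137/10.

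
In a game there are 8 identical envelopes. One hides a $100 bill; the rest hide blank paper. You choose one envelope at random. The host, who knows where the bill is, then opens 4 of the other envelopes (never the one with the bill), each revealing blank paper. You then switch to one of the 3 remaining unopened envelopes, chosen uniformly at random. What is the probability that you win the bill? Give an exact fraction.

Your original envelope holds the bill with probability 1/8, so the other 7 collectively hold it with probability 7/8.
The host can always find 4 empty envelopes to open, so the reveals don't change that 7/8; it is now spread over the 3 remaining unopened envelopes.
P(win by switching) = (7/8) · (1/3) = 7/24.

7/24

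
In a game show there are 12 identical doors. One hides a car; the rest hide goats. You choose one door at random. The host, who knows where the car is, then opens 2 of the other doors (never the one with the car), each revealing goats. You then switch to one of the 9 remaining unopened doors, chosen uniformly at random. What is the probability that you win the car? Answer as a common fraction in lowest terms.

Your original door holds the car with probability 1/12, so the other 11 collectively hold it with probability 11/12.
The host can always find 2 empty doors to open, so the reveals don't change that 11/12; it is now spread over the 9 remaining unopened doors.
P(win by switching) = (11/12) · (1/9) = 11/108.

11/108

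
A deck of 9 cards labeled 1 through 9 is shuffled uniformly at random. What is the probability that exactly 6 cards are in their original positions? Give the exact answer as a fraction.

1/2160

Choose which 6 of the 9 are fixed: C(9,6) = 84 ways.
The remaining 3 must have no fixed point: D(3) = 2.
P = 84·2/362880 = 1/2160.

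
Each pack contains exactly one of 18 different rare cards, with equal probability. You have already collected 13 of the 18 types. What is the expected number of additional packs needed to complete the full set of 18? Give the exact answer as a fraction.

Starting from 13 distinct types, each trial gives a new one with probability (18−i)/18 when i types are held, so the wait for the next new type is 18/(18−i).
E = 18/5 + 18/4 + 18/3 + 18/2 + 18/1 = 411/10.

411/10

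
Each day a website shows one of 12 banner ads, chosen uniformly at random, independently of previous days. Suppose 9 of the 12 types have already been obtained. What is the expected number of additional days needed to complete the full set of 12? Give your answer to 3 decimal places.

22.000

Starting from 9 distinct types, each trial gives a new one with probability (12−i)/12 when i types are held, so the wait for the next new type is 12/(12−i).
E = 12/3 + 12/2 + 12/1 = 22 ≈ 22.000.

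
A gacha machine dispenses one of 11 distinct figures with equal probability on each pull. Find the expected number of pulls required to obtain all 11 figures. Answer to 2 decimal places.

After i distinct types are collected, each trial gives a new one with probability (11−i)/11, so the expected wait for the next new type is 11/(11−i).
E = 11/11 + 11/10 + 11/9 + 11/8 + 11/7 + 11/6 + 11/5 + 11/4 + 11/3 + 11/2 + 11/1 = 83711/2520 ≈ 33.22.

33.22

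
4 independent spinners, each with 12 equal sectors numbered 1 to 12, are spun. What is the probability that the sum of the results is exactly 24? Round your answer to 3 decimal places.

0.054

There are 12^4 = 20736 equally likely outcomes.
The number of ordered 4-tuples from {1,…,12} summing to 24 is 1111.
P(sum = 24) = 1111/20736 ≈ 0.054.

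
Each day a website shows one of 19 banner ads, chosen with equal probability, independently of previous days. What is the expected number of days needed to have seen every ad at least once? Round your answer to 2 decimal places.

67.41

After i distinct types are collected, each trial gives a new one with probability (19−i)/19, so the expected wait for the next new type is 19/(19−i).
E = 19/19 + 19/18 + 19/17 + 19/16 + 19/15 + 19/14 + 19/13 + 19/12 + 19/11 + 19/10 + 19/9 + 19/8 + 19/7 + 19/6 + 19/5 + 19/4 + 19/3 + 19/2 + 19/1 = 275295799/4084080 ≈ 67.41.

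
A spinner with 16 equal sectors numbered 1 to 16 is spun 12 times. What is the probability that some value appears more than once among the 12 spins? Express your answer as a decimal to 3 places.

0.997

P(all 12 different) = 16/16 · 15/16 · ··· · 5/16 ≈ 0.003.
P(at least two equal) = 1 − 0.003 = 0.997.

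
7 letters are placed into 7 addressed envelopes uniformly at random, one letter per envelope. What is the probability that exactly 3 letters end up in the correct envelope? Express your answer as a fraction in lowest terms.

Choose which 3 of the 7 are fixed: C(7,3) = 35 ways.
The remaining 4 must have no fixed point: D(4) = 9.
P = 35·9/5040 = 1/16.

1/16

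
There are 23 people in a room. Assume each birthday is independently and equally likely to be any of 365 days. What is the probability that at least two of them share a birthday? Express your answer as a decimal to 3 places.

0.507

It's easier to compute the probability that all 23 are distinct.
P(all distinct) = 365/365 · 364/365 · ··· · 343/365 ≈ 0.493.
So the probability of at least one match is 1 − 0.493 = 0.507.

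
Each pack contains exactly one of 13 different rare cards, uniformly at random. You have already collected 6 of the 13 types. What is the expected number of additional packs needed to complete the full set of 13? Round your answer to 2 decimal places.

33.71

Starting from 6 distinct types, each trial gives a new one with probability (13−i)/13 when i types are held, so the wait for the next new type is 13/(13−i).
E = 13/7 + 13/6 + 13/5 + 13/4 + 13/3 + 13/2 + 13/1 = 4719/140 ≈ 33.71.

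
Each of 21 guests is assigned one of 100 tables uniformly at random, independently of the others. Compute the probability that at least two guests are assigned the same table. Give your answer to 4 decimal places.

It's easier to compute the probability that all 21 are distinct.
P(all distinct) = 100/100 · 99/100 · ··· · 80/100 ≈ 0.1043.
So the probability of at least one match is 1 − 0.1043 = 0.8957.

0.8957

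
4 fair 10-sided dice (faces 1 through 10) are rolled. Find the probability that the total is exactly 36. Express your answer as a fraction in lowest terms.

There are 10^4 = 10000 equally likely outcomes.
The number of ordered 4-tuples from {1,…,10} summing to 36 is 35.
P(sum = 36) = 35/10000 = 7/2000.

7/2000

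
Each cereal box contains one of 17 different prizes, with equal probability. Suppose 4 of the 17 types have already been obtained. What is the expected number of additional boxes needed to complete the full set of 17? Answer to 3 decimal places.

54.062

Starting from 4 distinct types, each trial gives a new one with probability (17−i)/17 when i types are held, so the wait for the next new type is 17/(17−i).
E = 17/13 + 17/12 + 17/11 + 17/10 + 17/9 + 17/8 + 17/7 + 17/6 + 17/5 + 17/4 + 17/3 + 17/2 + 17/1 = 19481881/360360 ≈ 54.062.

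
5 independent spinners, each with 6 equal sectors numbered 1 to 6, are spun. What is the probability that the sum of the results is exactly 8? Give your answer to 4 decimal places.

0.0045

There are 6^5 = 7776 equally likely outcomes.
The number of ordered 5-tuples from {1,…,6} summing to 8 is 35.
P(sum = 8) = 35/7776 ≈ 0.0045.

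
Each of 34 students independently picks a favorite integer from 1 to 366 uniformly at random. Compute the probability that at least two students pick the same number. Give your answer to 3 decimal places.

It's easier to compute the probability that all 34 are distinct.
P(all distinct) = 366/366 · 365/366 · ··· · 333/366 ≈ 0.206.
So the probability of at least one match is 1 − 0.206 = 0.794.

0.794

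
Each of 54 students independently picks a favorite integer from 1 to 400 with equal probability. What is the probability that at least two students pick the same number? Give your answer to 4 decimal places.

0.9764

It's easier to compute the probability that all 54 are distinct.
P(all distinct) = 400/400 · 399/400 · ··· · 347/400 ≈ 0.0236.
So the probability of at least one match is 1 − 0.0236 = 0.9764.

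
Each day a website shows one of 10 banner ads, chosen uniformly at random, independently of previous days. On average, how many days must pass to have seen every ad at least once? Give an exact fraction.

7381/252

After i distinct types are collected, each trial gives a new one with probability (10−i)/10, so the expected wait for the next new type is 10/(10−i).
E = 10/10 + 10/9 + 10/8 + 10/7 + 10/6 + 10/5 + 10/4 + 10/3 + 10/2 + 10/1 = 7381/252.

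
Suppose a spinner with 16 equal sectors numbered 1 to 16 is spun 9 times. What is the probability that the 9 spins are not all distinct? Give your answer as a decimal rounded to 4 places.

0.9396

P(all 9 different) = 16/16 · 15/16 · ··· · 8/16 ≈ 0.0604.
P(at least two equal) = 1 − 0.0604 = 0.9396.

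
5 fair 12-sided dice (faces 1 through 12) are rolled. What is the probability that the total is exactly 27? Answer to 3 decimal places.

There are 12^5 = 248832 equally likely outcomes.
The number of ordered 5-tuples from {1,…,12} summing to 27 is 9945.
P(sum = 27) = 9945/248832 = 1105/27648 ≈ 0.040.

0.040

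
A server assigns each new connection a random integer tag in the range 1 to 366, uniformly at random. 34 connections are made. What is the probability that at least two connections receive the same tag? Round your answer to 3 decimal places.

It's easier to compute the probability that all 34 are distinct.
P(all distinct) = 366/366 · 365/366 · ··· · 333/366 ≈ 0.206.
So the probability of at least one match is 1 − 0.206 = 0.794.

0.794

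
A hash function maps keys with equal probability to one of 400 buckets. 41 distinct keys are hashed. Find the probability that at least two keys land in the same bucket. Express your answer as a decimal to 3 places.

0.880

It's easier to compute the probability that all 41 are distinct.
P(all distinct) = 400/400 · 399/400 · ··· · 360/400 ≈ 0.120.
So the probability of at least one match is 1 − 0.120 = 0.880.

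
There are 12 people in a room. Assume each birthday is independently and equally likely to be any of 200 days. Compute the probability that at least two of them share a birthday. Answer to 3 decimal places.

It's easier to compute the probability that all 12 are distinct.
P(all distinct) = 200/200 · 199/200 · ··· · 189/200 ≈ 0.714.
So the probability of at least one match is 1 − 0.714 = 0.286.

0.286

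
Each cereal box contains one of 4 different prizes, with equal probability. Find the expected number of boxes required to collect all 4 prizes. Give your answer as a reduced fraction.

After i distinct types are collected, each trial gives a new one with probability (4−i)/4, so the expected wait for the next new type is 4/(4−i).
E = 4/4 + 4/3 + 4/2 + 4/1 = 25/3.

25/3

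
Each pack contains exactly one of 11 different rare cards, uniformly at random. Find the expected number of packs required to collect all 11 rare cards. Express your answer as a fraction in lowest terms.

After i distinct types are collected, each trial gives a new one with probability (11−i)/11, so the expected wait for the next new type is 11/(11−i).
E = 11/11 + 11/10 + 11/9 + 11/8 + 11/7 + 11/6 + 11/5 + 11/4 + 11/3 + 11/2 + 11/1 = 83711/2520.

83711/2520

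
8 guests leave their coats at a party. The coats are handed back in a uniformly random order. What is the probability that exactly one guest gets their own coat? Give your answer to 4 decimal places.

Choose which one is fixed: C(8,1) = 8 ways.
The remaining 7 must have no fixed point: D(7) = 1854.
P = 8·1854/40320 = 103/280 ≈ 0.3679.

0.3679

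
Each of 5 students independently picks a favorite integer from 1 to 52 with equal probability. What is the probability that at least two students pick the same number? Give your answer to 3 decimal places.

It's easier to compute the probability that all 5 are distinct.
P(all distinct) = 52/52 · 51/52 · ··· · 48/52 ≈ 0.820.
So the probability of at least one match is 1 − 0.820 = 0.180.

0.180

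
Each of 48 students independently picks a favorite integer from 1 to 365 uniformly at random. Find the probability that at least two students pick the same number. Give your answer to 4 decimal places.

It's easier to compute the probability that all 48 are distinct.
P(all distinct) = 365/365 · 364/365 · ··· · 318/365 ≈ 0.0394.
So the probability of at least one match is 1 − 0.0394 = 0.9606.

0.9606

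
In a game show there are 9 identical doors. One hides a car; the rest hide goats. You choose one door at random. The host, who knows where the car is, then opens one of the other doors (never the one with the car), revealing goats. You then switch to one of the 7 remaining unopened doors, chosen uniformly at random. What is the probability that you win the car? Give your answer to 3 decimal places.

0.127

Your original door holds the car with probability 1/9, so the other 8 collectively hold it with probability 8/9.
The host can always find an empty door to open, so this doesn't change that 8/9; it is now spread over the 7 remaining unopened doors.
P(win by switching) = (8/9) · (1/7) = 8/63 ≈ 0.127.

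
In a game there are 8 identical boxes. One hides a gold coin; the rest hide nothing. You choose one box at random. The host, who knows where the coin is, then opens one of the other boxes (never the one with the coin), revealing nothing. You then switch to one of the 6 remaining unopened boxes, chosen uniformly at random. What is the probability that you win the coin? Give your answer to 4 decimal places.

0.1458

Your original box holds the coin with probability 1/8, so the other 7 collectively hold it with probability 7/8.
The host can always find an empty box to open, so this doesn't change that 7/8; it is now spread over the 6 remaining unopened boxes.
P(win by switching) = (7/8) · (1/6) = 7/48 ≈ 0.1458.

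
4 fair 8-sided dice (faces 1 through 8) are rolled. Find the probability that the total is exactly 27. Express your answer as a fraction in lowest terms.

There are 8^4 = 4096 equally likely outcomes.
The number of ordered 4-tuples from {1,…,8} summing to 27 is 56.
P(sum = 27) = 56/4096 = 7/512.

7/512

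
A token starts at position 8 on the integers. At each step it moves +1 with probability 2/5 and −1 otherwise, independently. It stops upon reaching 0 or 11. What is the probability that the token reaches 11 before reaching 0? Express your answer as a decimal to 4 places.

Let r = q/p = (3/5)/(2/5) = 3/2. The recurrence P(i) = p·P(i+1) + q·P(i−1) with P(0)=0, P(11)=1 gives P(i) = (1 − r^i)/(1 − r^11).
P(8) = (1 − (3/2)^8) / (1 − (3/2)^11) = 50440/175099 ≈ 0.2881.

0.2881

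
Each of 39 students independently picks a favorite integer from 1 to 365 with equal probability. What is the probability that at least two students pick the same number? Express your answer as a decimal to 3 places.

0.878

It's easier to compute the probability that all 39 are distinct.
P(all distinct) = 365/365 · 364/365 · ··· · 327/365 ≈ 0.122.
So the probability of at least one match is 1 − 0.122 = 0.878.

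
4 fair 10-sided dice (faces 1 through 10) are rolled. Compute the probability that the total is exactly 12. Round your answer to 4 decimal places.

0.0165

There are 10^4 = 10000 equally likely outcomes.
The number of ordered 4-tuples from {1,…,10} summing to 12 is 165.
P(sum = 12) = 165/10000 = 33/2000 ≈ 0.0165.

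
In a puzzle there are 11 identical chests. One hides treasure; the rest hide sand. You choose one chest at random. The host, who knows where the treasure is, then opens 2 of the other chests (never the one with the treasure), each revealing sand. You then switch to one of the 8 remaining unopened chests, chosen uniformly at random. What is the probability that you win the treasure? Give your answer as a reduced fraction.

Your original chest holds the treasure with probability 1/11, so the other 10 collectively hold it with probability 10/11.
The host can always find 2 empty chests to open, so the reveals don't change that 10/11; it is now spread over the 8 remaining unopened chests.
P(win by switching) = (10/11) · (1/8) = 5/44.

5/44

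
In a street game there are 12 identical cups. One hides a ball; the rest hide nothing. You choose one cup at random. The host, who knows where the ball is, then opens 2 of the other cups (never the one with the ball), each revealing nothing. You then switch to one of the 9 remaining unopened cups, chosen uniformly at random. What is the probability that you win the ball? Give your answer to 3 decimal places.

Your original cup holds the ball with probability 1/12, so the other 11 collectively hold it with probability 11/12.
The host can always find 2 empty cups to open, so the reveals don't change that 11/12; it is now spread over the 9 remaining unopened cups.
P(win by switching) = (11/12) · (1/9) = 11/108 ≈ 0.102.

0.102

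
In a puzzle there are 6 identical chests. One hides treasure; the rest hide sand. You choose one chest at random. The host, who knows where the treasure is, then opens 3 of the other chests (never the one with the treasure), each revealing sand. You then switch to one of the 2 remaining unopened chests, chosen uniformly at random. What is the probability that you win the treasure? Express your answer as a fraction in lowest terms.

Your original chest holds the treasure with probability 1/6, so the other 5 collectively hold it with probability 5/6.
The host can always find 3 empty chests to open, so the reveals don't change that 5/6; it is now spread over the 2 remaining unopened chests.
P(win by switching) = (5/6) · (1/2) = 5/12.

5/12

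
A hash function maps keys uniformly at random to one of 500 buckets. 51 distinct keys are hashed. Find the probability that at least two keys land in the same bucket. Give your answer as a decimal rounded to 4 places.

It's easier to compute the probability that all 51 are distinct.
P(all distinct) = 500/500 · 499/500 · ··· · 450/500 ≈ 0.0713.
So the probability of at least one match is 1 − 0.0713 = 0.9287.

0.9287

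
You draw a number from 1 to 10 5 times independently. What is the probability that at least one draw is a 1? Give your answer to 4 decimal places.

0.4095

P(no draw is a 1) = (9/10)^5 ≈ 0.5905.
P(at least one) = 1 − 0.5905 = 0.4095.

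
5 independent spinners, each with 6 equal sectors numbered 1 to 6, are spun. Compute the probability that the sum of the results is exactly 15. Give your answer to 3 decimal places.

There are 6^5 = 7776 equally likely outcomes.
The number of ordered 5-tuples from {1,…,6} summing to 15 is 651.
P(sum = 15) = 651/7776 = 217/2592 ≈ 0.084.

0.084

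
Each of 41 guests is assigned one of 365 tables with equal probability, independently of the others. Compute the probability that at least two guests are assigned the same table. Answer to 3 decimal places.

0.903

It's easier to compute the probability that all 41 are distinct.
P(all distinct) = 365/365 · 364/365 · ··· · 325/365 ≈ 0.097.
So the probability of at least one match is 1 − 0.097 = 0.903.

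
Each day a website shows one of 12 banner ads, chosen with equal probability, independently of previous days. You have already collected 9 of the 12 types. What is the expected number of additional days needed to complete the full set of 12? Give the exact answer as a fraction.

22

Starting from 9 distinct types, each trial gives a new one with probability (12−i)/12 when i types are held, so the wait for the next new type is 12/(12−i).
E = 12/3 + 12/2 + 12/1 = 22.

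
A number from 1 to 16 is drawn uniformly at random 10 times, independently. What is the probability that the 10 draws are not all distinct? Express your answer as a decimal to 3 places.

P(all 10 different) = 16/16 · 15/16 · ··· · 7/16 ≈ 0.026.
P(at least two equal) = 1 − 0.026 = 0.974.

0.974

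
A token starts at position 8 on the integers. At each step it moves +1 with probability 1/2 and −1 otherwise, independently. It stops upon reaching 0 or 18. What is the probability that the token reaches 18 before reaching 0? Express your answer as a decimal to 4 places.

0.4444

With a fair step, P(i) = ½P(i−1) + ½P(i+1) with P(0)=0, P(18)=1 has the linear solution P(i) = i/18.
P(8) = 8/18 = 4/9 ≈ 0.4444.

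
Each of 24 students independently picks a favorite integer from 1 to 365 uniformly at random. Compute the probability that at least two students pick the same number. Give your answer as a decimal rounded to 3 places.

It's easier to compute the probability that all 24 are distinct.
P(all distinct) = 365/365 · 364/365 · ··· · 342/365 ≈ 0.462.
So the probability of at least one match is 1 − 0.462 = 0.538.

0.538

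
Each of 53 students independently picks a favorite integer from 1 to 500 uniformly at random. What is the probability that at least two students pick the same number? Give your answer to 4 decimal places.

It's easier to compute the probability that all 53 are distinct.
P(all distinct) = 500/500 · 499/500 · ··· · 448/500 ≈ 0.0574.
So the probability of at least one match is 1 − 0.0574 = 0.9426.

0.9426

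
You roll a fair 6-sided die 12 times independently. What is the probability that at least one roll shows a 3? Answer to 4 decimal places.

P(no roll shows a 3) = (5/6)^12 ≈ 0.1122.
P(at least one) = 1 − 0.1122 = 0.8878.

0.8878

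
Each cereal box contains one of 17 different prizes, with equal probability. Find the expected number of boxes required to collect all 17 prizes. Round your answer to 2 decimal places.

58.47

After i distinct types are collected, each trial gives a new one with probability (17−i)/17, so the expected wait for the next new type is 17/(17−i).
E = 17/17 + 17/16 + 17/15 + 17/14 + 17/13 + 17/12 + 17/11 + 17/10 + 17/9 + 17/8 + 17/7 + 17/6 + 17/5 + 17/4 + 17/3 + 17/2 + 17/1 = 42142223/720720 ≈ 58.47.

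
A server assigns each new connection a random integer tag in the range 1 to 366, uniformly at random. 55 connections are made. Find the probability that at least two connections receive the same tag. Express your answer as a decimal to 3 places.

It's easier to compute the probability that all 55 are distinct.
P(all distinct) = 366/366 · 365/366 · ··· · 312/366 ≈ 0.014.
So the probability of at least one match is 1 − 0.014 = 0.986.

0.986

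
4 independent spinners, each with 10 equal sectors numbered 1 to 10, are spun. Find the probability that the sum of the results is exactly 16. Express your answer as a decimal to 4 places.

0.0415

There are 10^4 = 10000 equally likely outcomes.
The number of ordered 4-tuples from {1,…,10} summing to 16 is 415.
P(sum = 16) = 415/10000 = 83/2000 ≈ 0.0415.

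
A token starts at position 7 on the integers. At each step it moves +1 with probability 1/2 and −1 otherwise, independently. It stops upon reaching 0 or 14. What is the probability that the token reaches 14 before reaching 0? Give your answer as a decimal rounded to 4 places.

0.5000

With a fair step, P(i) = ½P(i−1) + ½P(i+1) with P(0)=0, P(14)=1 has the linear solution P(i) = i/14.
P(7) = 7/14 = 1/2 ≈ 0.5000.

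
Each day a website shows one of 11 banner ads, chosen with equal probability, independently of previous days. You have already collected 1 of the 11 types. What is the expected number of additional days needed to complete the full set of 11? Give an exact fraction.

81191/2520

Starting from 1 distinct type, each trial gives a new one with probability (11−i)/11 when i types are held, so the wait for the next new type is 11/(11−i).
E = 11/10 + 11/9 + 11/8 + 11/7 + 11/6 + 11/5 + 11/4 + 11/3 + 11/2 + 11/1 = 81191/2520.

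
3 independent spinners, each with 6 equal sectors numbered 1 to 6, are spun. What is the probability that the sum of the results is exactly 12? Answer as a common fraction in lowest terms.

There are 6^3 = 216 equally likely outcomes.
The number of ordered 3-tuples from {1,…,6} summing to 12 is 25.
P(sum = 12) = 25/216.

25/216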